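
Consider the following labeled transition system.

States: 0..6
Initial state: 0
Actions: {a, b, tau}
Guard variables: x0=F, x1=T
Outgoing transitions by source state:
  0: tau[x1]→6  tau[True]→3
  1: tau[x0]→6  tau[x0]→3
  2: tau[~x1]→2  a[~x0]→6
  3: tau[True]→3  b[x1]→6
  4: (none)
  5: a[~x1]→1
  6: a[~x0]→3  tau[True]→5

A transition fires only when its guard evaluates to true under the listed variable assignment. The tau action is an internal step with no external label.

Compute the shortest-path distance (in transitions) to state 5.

Answer: 2

Working:
Breadth-first toward 5:
  Layer 0: {0}
  Layer 1: {3,6}
  Layer 2: {5}
first hit 5 at d=2 via tau·tau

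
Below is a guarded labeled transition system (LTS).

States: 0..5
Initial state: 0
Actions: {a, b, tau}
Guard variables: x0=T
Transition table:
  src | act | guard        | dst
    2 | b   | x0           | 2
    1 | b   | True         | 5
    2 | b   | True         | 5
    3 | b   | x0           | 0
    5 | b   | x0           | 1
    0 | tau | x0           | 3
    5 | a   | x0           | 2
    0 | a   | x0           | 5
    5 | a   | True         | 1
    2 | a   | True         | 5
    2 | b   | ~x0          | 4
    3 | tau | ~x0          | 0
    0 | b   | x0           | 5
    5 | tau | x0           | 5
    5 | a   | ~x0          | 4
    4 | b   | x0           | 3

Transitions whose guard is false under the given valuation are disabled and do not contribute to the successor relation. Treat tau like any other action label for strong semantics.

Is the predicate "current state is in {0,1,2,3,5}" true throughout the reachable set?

Answer: INVARIANT HOLDS

Trace:
Allowed set {0,1,2,3,5}
Reach set: {0,1,2,3,5}
  0: safe
  1: safe
  2: safe
  3: safe
  5: safe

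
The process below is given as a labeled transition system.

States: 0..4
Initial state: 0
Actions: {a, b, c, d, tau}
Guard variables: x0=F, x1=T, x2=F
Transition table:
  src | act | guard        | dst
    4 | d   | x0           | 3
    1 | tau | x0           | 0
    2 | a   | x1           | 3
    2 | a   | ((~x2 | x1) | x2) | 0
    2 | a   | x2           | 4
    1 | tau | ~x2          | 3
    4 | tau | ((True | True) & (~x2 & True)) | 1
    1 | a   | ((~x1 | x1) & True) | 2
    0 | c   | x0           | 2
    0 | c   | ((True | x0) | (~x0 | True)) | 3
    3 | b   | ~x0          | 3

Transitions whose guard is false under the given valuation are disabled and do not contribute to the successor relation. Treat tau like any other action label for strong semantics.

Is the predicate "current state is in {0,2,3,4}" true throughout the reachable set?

Answer: INVARIANT HOLDS

Trace:
Inv-set: {0,2,3,4}
Reach set: {0,3}
  0: ✓
  3: ✓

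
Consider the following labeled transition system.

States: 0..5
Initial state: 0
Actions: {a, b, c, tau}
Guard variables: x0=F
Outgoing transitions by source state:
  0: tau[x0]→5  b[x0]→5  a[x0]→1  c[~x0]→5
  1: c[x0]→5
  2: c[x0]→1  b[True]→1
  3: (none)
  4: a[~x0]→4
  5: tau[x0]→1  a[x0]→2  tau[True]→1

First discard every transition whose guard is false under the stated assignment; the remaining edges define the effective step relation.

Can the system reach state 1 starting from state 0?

Answer: REACHABLE

Analysis:
Guard filter leaves 4 enabled edge(s).
depth 0: {0}
depth 1: {5}  cumulative {0,5}
depth 2: {1}  cumulative {0,1,5}
R = {0,1,5}
Path to 1: c·tau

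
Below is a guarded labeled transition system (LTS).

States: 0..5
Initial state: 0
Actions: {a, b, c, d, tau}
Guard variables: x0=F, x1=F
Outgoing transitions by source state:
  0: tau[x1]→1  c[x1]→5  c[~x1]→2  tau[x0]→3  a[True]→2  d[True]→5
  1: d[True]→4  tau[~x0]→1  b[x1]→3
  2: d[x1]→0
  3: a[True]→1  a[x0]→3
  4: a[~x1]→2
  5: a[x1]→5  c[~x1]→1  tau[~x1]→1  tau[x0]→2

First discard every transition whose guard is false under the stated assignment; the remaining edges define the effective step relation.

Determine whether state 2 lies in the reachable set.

After dropping false guards: 9 live edges.
depth 0: {0}
depth 1: {2,5}  now seen {0,2,5}
depth 2: {1}  now seen {0,1,2,5}
depth 3: {4}  now seen {0,1,2,4,5}
R = {0,1,2,4,5}
trace reaching 2: c

Answer: REACHABLE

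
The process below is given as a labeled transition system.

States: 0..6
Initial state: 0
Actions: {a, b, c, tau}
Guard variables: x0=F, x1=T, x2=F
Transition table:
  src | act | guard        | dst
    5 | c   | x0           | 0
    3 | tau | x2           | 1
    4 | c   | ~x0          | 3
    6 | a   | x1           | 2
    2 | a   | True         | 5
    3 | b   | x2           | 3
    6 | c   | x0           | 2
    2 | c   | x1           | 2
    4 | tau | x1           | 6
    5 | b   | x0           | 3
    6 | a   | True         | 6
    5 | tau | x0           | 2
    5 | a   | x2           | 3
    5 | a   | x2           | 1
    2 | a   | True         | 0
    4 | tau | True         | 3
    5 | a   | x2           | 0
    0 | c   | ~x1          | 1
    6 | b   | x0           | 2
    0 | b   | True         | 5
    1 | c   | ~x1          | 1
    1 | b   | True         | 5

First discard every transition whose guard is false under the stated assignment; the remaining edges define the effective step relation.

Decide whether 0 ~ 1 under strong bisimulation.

Answer: BISIMILAR

Working:
Compute ~ classes (split until stable):
  π0 = {{0,1,2,3,4,5,6}}
  π1 = {{0,1},{2},{3,5},{4},{6}}
5 equivalence class(es) (converged in 2)
class of 0: {0,1}; class of 1: {0,1}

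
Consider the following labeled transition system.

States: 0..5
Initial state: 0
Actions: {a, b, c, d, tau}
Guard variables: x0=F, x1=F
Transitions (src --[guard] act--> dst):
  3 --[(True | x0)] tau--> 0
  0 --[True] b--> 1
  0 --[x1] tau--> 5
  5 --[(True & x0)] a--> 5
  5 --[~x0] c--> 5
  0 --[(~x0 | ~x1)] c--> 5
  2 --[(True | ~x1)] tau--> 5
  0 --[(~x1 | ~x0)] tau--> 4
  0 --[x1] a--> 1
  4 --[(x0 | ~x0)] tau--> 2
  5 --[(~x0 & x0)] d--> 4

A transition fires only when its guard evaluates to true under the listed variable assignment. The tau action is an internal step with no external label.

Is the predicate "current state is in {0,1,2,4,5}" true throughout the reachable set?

Answer: INVARIANT HOLDS

Analysis:
Inv-set: {0,1,2,4,5}
R = {0,1,2,4,5}
  0: ok
  1: ok
  2: ok
  4: ok
  5: ok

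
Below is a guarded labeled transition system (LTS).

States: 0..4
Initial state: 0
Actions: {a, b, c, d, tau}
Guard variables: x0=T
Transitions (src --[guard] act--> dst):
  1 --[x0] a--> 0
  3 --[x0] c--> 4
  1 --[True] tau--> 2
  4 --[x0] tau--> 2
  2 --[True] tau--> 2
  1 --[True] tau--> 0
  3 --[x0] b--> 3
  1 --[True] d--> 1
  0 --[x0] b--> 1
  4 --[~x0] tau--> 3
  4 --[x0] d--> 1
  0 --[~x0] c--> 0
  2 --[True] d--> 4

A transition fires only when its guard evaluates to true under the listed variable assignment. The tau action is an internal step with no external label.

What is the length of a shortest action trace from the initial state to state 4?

Layered search for 4:
  depth 0: {0}
  depth 1: {1}
  depth 2: {2}
  depth 3: {4}
4 enters at depth 3; path b·tau·d

Answer: 3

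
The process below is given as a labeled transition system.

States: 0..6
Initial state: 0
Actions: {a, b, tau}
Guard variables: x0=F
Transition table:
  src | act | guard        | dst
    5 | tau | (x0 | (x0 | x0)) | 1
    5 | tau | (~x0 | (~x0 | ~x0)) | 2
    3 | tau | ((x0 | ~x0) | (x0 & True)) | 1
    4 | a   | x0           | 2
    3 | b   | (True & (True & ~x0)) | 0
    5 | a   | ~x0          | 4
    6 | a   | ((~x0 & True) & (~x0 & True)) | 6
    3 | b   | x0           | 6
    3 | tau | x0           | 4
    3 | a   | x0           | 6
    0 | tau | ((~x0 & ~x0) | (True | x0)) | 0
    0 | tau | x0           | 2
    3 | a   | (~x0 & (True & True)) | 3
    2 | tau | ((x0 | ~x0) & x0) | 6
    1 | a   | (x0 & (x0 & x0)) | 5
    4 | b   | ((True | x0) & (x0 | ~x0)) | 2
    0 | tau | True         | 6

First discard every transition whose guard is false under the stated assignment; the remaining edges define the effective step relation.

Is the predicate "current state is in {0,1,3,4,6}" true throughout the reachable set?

Inv-set: {0,1,3,4,6}
R = {0,6}
  0: safe
  6: safe

Answer: INVARIANT HOLDS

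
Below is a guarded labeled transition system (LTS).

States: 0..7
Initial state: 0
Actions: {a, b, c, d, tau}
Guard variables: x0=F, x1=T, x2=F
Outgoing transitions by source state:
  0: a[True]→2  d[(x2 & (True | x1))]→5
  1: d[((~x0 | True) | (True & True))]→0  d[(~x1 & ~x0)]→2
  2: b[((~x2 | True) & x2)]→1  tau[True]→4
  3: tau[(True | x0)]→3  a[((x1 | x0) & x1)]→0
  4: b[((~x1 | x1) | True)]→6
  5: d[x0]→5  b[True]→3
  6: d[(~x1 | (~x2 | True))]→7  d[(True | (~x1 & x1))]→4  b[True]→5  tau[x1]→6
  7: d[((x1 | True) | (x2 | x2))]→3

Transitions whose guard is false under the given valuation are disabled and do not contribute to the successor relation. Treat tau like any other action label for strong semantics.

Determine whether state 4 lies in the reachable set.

After dropping false guards: 12 live edges.
depth 0: {0}
depth 1: {2}  cumulative {0,2}
depth 2: {4}  cumulative {0,2,4}
depth 3: {6}  cumulative {0,2,4,6}
depth 4: {5,7}  cumulative {0,2,4,5,6,7}
depth 5: {3}  cumulative {0,2,3,4,5,6,7}
R = {0,2,3,4,5,6,7}
trace reaching 4: a·tau

Answer: REACHABLE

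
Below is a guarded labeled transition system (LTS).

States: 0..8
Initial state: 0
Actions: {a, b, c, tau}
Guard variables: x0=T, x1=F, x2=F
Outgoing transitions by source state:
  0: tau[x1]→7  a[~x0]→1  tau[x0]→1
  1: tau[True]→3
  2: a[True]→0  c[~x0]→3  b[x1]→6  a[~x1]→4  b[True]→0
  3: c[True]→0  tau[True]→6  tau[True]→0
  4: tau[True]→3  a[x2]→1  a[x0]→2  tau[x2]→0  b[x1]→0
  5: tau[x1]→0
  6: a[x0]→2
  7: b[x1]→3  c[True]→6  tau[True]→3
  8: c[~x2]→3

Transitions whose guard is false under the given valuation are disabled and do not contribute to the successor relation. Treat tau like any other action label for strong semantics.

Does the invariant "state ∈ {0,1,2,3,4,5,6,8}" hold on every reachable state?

Safe = {0,1,2,3,4,5,6,8}
Reachable = {0,1,2,3,4,6}
  0: ok
  1: ok
  2: ok
  3: ok
  4: ok
  6: ok

Answer: INVARIANT HOLDS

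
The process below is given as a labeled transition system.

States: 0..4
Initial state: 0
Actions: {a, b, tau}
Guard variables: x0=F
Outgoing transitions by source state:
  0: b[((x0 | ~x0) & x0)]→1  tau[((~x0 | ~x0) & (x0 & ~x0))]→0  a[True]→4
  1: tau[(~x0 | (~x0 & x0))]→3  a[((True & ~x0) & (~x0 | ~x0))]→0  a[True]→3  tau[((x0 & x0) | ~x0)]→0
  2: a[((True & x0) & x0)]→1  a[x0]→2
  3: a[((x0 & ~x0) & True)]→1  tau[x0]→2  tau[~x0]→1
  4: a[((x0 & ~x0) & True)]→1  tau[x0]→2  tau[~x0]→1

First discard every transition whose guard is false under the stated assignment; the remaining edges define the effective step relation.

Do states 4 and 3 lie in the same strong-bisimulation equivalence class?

Compute ~ classes (split until stable):
  round 0: {{0,1,2,3,4}}
  round 1: {{0},{1},{2},{3,4}}
Fixed point at round 2; 4 class(es).
4∈{3,4}, 3∈{3,4}

Answer: BISIMILAR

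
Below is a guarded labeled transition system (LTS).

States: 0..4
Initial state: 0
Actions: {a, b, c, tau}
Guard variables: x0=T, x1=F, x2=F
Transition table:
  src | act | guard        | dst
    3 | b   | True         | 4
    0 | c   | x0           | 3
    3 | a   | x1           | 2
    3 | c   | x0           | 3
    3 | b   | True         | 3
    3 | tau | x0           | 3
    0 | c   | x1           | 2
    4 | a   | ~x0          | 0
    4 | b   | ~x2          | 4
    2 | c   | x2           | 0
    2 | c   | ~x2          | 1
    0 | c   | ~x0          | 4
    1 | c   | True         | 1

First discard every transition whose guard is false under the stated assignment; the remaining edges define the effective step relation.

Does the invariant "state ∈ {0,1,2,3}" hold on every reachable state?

Answer: INVARIANT VIOLATED at state 4

Working:
Safe = {0,1,2,3}
R = {0,3,4}
  0: ✓
  3: ✓
  4: outside
witness against invariant: c·b → 4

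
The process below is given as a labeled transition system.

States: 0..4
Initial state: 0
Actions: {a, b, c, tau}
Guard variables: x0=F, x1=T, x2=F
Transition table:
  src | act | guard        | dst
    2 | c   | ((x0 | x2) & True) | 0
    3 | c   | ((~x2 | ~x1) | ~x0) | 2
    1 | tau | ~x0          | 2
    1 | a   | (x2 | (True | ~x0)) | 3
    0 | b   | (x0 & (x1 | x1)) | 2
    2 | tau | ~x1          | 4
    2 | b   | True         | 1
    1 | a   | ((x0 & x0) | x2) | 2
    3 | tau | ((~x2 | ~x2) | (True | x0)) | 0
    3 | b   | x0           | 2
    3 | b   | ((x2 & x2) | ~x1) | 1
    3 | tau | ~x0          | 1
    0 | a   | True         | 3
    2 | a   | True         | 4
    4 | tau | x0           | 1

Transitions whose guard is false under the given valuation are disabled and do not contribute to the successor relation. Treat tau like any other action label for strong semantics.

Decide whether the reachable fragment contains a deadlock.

R = {0,1,2,3,4}
  0: a→3  [deg 1]
  1: a→3  tau→2  [deg 2]
  2: a→4  b→1  [deg 2]
  3: c→2  tau→0  tau→1  [deg 3]
  4: ∅  [no exit]
trace reaching 4: a·c·a

Answer: DEADLOCK at state 4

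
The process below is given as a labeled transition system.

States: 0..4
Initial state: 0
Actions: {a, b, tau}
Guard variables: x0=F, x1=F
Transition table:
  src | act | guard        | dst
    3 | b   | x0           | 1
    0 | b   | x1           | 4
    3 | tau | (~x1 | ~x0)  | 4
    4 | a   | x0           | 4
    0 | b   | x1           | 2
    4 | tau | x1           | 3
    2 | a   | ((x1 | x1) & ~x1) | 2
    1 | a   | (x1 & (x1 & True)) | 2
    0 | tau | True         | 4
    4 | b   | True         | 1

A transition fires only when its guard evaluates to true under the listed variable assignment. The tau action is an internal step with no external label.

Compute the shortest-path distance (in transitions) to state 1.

Answer: 2

Trace:
Breadth-first toward 1:
  L0 = {0}
  L1 = {4}
  L2 = {1}
depth(1)=2, e.g. tau·b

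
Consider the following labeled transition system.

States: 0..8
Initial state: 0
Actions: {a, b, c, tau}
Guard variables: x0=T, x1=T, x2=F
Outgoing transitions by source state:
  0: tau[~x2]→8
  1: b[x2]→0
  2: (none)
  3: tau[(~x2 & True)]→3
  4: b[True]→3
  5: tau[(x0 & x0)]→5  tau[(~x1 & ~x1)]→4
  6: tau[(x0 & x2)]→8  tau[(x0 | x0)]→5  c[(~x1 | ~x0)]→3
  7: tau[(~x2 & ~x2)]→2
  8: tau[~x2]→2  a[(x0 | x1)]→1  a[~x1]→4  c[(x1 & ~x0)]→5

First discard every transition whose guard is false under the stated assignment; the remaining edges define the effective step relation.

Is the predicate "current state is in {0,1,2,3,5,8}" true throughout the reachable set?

Answer: INVARIANT HOLDS

Analysis:
Inv-set: {0,1,2,3,5,8}
Reach set: {0,1,2,8}
  0: ✓
  1: ✓
  2: ✓
  8: ✓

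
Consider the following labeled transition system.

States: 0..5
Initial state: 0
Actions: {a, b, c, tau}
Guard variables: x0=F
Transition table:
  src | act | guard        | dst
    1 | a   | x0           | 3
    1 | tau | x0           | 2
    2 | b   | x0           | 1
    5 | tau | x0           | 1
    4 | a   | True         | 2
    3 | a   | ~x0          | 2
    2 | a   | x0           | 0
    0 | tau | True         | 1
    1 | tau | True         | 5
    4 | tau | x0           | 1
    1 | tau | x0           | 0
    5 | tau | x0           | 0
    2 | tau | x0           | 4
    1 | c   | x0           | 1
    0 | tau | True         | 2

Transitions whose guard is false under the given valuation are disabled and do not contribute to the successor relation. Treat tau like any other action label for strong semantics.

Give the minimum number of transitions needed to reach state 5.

BFS to 5:
  Layer 0: {0}
  Layer 1: {1,2}
  Layer 2: {5}
first hit 5 at d=2 via tau·tau

Answer: 2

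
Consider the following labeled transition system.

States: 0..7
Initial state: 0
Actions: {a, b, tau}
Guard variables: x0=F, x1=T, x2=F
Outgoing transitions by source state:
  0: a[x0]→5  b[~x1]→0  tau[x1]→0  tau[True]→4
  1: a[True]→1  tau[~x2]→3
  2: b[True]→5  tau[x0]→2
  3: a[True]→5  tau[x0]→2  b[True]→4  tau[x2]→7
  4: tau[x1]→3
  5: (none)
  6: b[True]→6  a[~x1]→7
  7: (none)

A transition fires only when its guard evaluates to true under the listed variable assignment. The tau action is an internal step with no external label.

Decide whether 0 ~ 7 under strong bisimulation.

Answer: NOT BISIMILAR

Working:
Compute ~ classes (split until stable):
  π0 = {{0,1,2,3,4,5,6,7}}
  π1 = {{0,4},{1},{2,6},{3},{5,7}}
  π2 = {{0},{1},{2},{3},{4},{5,7},{6}}
stable after 3 split(s): 7 block(s)
0∈{0}, 7∈{5,7}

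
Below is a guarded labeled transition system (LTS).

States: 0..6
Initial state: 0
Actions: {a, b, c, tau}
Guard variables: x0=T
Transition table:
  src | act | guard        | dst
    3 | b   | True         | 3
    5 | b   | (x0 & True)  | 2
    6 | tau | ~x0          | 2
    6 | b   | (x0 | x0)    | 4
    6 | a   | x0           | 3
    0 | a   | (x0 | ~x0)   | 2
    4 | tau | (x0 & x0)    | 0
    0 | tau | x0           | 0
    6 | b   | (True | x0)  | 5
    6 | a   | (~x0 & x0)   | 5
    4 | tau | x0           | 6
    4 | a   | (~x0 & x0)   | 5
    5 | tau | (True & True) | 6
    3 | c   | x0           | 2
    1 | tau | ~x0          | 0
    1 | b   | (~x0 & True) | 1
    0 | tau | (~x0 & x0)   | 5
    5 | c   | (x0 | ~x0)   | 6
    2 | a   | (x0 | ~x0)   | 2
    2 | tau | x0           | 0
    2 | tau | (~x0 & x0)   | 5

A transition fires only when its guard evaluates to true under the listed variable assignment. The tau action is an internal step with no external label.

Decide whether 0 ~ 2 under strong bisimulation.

Compute ~ classes (split until stable):
  round 0: {{0,1,2,3,4,5,6}}
  round 1: {{0,2},{1},{3},{4},{5},{6}}
6 equivalence class(es) (converged in 2)
[0]={0,2}  [2]={0,2}

Answer: BISIMILAR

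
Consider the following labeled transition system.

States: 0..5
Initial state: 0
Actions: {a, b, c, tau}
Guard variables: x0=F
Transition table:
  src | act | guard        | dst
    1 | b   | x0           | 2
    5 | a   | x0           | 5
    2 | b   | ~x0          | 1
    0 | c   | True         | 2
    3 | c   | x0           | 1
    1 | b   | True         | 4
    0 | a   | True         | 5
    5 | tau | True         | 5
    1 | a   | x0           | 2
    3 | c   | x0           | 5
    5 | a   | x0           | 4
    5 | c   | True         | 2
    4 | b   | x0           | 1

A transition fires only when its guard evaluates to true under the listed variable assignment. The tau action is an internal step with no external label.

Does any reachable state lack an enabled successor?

Answer: DEADLOCK at state 4

Trace:
R = {0,1,2,4,5}
  0: a→5  c→2  [2 exit(s)]
  1: b→4  [1 exit(s)]
  2: b→1  [1 exit(s)]
  4: ∅  [STUCK]
  5: c→2  tau→5  [2 exit(s)]
Path to 4: c·b·b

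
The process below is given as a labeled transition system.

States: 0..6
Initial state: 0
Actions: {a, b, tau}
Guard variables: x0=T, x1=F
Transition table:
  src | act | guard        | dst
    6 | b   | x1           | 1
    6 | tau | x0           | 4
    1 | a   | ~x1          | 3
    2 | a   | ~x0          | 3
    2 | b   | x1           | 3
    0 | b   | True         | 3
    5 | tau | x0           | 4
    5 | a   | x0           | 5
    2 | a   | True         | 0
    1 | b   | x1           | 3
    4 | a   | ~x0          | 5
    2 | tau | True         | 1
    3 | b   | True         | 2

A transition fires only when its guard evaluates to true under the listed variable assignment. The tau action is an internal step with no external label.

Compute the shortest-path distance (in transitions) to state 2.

Answer: 2

Working:
Breadth-first toward 2:
  depth 0: {0}
  depth 1: {3}
  depth 2: {2}
depth(2)=2, e.g. b·b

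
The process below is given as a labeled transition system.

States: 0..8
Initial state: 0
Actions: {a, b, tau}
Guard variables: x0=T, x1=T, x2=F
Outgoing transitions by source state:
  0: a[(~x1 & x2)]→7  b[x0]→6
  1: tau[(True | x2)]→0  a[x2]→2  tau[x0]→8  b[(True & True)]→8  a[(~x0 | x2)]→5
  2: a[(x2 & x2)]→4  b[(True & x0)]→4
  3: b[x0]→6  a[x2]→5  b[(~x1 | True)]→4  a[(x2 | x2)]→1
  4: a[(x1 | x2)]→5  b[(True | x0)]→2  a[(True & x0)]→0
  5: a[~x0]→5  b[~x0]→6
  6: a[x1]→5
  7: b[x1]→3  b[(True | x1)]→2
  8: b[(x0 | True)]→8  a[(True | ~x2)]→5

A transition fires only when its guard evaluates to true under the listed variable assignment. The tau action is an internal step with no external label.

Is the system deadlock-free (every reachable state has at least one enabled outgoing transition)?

Reachable = {0,5,6}
  0: b→6  [deg 1]
  5: ∅  [STUCK]
  6: a→5  [deg 1]
Path to 5: b·a

Answer: DEADLOCK at state 5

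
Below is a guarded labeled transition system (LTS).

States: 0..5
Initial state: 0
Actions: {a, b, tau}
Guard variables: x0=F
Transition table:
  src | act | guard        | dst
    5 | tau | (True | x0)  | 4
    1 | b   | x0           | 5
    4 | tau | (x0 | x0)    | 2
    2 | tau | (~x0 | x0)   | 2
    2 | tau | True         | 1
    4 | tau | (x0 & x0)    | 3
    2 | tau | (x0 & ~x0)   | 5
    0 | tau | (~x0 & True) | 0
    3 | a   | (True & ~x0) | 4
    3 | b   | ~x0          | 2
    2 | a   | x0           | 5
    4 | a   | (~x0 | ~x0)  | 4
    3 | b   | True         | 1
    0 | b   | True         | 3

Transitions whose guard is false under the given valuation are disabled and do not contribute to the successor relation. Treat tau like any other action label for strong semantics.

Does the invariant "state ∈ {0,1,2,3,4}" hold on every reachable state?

Safe = {0,1,2,3,4}
R = {0,1,2,3,4}
  0: safe
  1: safe
  2: safe
  3: safe
  4: safe

Answer: INVARIANT HOLDS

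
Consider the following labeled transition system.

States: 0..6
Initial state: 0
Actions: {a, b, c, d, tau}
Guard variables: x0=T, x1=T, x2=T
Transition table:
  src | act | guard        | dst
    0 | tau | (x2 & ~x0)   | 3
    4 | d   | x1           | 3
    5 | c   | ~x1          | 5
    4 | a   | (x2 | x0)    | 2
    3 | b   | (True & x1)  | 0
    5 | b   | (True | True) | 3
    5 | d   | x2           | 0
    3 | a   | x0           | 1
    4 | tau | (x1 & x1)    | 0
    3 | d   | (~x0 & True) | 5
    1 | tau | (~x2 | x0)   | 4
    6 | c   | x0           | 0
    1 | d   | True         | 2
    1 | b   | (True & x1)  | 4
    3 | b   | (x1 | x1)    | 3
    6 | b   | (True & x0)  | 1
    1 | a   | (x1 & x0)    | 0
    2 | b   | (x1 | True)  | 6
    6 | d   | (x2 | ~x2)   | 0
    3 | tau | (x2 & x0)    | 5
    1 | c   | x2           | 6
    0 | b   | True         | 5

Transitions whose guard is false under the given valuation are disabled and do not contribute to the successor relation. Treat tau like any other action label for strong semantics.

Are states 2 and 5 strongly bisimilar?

Answer: NOT BISIMILAR

Working:
Bisimulation quotient by refinement:
  P[0] = {{0,1,2,3,4,5,6}}
  P[1] = {{0,2},{1},{3},{4},{5},{6}}
  P[2] = {{0},{1},{2},{3},{4},{5},{6}}
Fixed point at round 3; 7 class(es).
[2]={2}  [5]={5}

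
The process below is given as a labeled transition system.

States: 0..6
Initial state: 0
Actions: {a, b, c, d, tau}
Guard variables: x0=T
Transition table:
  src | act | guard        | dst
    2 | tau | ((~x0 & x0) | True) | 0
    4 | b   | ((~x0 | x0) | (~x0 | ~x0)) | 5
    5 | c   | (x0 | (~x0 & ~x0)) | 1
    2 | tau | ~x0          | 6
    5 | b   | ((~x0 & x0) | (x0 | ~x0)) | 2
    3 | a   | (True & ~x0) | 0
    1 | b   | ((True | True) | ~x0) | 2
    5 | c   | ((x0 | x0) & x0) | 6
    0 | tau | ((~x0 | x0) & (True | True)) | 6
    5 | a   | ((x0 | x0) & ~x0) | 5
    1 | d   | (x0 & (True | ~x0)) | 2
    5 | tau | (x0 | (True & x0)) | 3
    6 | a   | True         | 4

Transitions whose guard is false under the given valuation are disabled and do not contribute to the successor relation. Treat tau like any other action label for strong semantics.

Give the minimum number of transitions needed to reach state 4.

Answer: 2

Analysis:
BFS to 4:
  depth 0: {0}
  depth 1: {6}
  depth 2: {4}
depth(4)=2, e.g. tau·a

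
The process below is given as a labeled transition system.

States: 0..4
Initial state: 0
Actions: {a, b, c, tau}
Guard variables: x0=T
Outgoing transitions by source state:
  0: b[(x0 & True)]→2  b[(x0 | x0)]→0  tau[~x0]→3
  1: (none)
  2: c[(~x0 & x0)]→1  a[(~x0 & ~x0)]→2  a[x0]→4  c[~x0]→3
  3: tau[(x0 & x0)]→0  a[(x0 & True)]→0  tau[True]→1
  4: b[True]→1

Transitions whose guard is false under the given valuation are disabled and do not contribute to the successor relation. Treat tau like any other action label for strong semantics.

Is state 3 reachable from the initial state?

After dropping false guards: 7 live edges.
Layer 0: {0}
Layer 1: {2}  cumulative {0,2}
Layer 2: {4}  cumulative {0,2,4}
Layer 3: {1}  cumulative {0,1,2,4}
Reachable = {0,1,2,4}

Answer: UNREACHABLE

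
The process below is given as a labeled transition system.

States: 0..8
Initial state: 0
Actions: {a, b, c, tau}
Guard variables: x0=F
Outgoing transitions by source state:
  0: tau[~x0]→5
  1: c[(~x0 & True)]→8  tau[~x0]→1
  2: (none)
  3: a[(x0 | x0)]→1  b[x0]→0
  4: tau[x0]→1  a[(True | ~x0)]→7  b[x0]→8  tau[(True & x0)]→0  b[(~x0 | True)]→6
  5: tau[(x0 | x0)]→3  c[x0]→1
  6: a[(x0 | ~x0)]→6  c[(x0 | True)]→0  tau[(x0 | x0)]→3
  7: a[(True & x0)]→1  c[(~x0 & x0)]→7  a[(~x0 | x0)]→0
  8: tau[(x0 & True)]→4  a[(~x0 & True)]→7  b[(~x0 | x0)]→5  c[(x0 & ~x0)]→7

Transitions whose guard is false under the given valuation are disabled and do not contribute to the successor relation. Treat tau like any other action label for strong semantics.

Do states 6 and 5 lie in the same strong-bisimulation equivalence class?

Answer: NOT BISIMILAR

Analysis:
Compute ~ classes (split until stable):
  round 0: {{0,1,2,3,4,5,6,7,8}}
  round 1: {{0},{1},{2,3,5},{4,8},{6},{7}}
  round 2: {{0},{1},{2,3,5},{4},{6},{7},{8}}
7 equivalence class(es) (converged in 3)
class of 6: {6}; class of 5: {2,3,5}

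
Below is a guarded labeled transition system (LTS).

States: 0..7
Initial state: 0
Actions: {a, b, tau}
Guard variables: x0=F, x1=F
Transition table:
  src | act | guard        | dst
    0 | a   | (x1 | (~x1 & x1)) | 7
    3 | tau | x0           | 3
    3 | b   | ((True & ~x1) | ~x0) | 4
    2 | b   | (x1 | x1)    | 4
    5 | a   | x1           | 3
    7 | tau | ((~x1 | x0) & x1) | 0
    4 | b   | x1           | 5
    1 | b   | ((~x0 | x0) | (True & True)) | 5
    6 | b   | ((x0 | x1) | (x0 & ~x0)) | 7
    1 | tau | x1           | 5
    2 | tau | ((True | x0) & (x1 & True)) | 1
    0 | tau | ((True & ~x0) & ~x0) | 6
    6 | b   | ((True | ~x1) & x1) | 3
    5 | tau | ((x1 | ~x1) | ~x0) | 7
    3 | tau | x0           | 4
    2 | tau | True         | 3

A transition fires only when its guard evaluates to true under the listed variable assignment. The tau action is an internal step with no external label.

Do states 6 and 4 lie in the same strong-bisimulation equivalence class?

Compute ~ classes (split until stable):
  round 0: {{0,1,2,3,4,5,6,7}}
  round 1: {{0,2,5},{1,3},{4,6,7}}
  round 2: {{0,5},{1},{2},{3},{4,6,7}}
stable after 3 split(s): 5 block(s)
[6]={4,6,7}  [4]={4,6,7}

Answer: BISIMILAR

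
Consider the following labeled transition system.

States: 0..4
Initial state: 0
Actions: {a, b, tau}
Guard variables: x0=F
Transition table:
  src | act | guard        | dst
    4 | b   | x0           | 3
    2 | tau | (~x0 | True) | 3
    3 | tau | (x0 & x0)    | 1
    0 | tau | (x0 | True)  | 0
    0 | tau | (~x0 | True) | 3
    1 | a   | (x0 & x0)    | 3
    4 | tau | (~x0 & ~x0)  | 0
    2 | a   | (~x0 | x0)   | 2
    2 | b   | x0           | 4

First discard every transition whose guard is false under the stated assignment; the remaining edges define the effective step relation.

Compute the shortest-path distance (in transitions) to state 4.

BFS to 4:
  L0 = {0}
  L1 = {3}
4 never appears.

Answer: UNREACHABLE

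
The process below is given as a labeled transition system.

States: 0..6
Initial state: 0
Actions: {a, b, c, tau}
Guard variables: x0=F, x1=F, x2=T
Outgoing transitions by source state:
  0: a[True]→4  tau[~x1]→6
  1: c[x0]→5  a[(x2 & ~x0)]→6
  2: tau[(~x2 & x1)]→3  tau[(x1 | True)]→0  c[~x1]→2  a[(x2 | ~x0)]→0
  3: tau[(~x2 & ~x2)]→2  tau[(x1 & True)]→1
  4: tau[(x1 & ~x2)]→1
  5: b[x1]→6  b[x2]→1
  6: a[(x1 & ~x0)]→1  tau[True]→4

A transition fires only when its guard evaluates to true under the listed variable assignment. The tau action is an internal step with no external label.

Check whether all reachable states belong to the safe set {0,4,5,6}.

Allowed set {0,4,5,6}
Reach set: {0,4,6}
  0: safe
  4: safe
  6: safe

Answer: INVARIANT HOLDS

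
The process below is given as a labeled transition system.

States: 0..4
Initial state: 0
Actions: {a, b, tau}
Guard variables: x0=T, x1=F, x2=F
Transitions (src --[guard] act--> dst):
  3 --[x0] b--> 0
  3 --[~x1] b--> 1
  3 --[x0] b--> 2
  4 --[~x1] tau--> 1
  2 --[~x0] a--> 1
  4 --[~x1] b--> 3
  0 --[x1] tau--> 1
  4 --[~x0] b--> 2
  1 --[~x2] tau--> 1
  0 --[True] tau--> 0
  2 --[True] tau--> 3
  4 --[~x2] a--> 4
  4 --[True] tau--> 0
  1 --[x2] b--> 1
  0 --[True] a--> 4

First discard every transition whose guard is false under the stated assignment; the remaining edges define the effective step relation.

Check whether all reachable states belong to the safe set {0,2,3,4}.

Allowed set {0,2,3,4}
Reach set: {0,1,2,3,4}
  0: ok
  1: VIOLATES
  2: ok
  3: ok
  4: ok
reach 1 via a·tau — violates

Answer: INVARIANT VIOLATED at state 1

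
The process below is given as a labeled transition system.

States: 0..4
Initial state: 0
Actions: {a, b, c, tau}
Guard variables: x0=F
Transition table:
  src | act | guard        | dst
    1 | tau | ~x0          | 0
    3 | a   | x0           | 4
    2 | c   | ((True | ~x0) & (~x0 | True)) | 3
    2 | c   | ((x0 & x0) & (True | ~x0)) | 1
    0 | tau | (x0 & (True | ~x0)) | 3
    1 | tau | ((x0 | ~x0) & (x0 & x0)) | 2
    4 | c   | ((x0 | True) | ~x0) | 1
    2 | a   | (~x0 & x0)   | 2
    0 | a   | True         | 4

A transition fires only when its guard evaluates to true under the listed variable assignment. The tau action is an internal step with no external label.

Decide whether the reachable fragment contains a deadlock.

Answer: DEADLOCK-FREE

Analysis:
Reachable = {0,1,4}
  0: a→4  [1 out]
  1: tau→0  [1 out]
  4: c→1  [1 out]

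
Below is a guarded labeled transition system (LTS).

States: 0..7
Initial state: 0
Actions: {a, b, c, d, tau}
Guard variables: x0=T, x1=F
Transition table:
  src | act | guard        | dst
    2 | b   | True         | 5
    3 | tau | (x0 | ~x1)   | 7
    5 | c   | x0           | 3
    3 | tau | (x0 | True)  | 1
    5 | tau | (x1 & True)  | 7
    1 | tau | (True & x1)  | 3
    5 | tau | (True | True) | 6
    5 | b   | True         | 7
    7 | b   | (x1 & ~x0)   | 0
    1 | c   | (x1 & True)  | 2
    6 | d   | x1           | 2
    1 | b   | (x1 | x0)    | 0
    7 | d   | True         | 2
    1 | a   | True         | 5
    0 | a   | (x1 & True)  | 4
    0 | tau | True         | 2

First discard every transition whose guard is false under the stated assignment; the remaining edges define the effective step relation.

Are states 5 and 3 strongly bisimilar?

Answer: NOT BISIMILAR

Trace:
Compute ~ classes (split until stable):
  π0 = {{0,1,2,3,4,5,6,7}}
  π1 = {{0,3},{1},{2},{4,6},{5},{7}}
  π2 = {{0},{1},{2},{3},{4,6},{5},{7}}
Fixed point at round 3; 7 class(es).
class of 5: {5}; class of 3: {3}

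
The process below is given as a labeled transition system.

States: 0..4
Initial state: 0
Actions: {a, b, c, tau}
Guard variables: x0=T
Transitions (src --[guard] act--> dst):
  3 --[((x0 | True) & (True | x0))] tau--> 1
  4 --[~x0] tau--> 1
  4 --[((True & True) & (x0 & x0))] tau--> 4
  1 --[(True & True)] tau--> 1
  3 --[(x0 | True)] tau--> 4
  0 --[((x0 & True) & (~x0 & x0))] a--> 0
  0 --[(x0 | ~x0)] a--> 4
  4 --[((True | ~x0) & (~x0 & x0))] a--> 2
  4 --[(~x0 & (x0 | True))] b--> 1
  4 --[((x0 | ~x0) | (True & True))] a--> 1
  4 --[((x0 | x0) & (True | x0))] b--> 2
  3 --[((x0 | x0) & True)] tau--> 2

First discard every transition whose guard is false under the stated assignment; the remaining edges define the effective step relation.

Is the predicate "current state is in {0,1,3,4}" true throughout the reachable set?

Safe = {0,1,3,4}
Reach set: {0,1,2,4}
  0: ok
  1: ok
  2: ✗ unsafe
  4: ok
witness against invariant: a·b → 2

Answer: INVARIANT VIOLATED at state 2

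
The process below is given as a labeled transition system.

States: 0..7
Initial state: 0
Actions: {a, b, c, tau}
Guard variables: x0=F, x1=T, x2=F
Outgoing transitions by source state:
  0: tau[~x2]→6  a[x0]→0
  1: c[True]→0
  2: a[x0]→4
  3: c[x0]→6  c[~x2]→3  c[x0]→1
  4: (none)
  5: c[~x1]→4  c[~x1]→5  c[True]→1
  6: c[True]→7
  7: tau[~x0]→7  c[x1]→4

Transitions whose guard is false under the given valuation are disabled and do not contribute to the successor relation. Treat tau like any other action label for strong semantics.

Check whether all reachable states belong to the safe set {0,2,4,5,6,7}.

Answer: INVARIANT HOLDS

Analysis:
Allowed set {0,2,4,5,6,7}
Reach set: {0,4,6,7}
  0: safe
  4: safe
  6: safe
  7: safe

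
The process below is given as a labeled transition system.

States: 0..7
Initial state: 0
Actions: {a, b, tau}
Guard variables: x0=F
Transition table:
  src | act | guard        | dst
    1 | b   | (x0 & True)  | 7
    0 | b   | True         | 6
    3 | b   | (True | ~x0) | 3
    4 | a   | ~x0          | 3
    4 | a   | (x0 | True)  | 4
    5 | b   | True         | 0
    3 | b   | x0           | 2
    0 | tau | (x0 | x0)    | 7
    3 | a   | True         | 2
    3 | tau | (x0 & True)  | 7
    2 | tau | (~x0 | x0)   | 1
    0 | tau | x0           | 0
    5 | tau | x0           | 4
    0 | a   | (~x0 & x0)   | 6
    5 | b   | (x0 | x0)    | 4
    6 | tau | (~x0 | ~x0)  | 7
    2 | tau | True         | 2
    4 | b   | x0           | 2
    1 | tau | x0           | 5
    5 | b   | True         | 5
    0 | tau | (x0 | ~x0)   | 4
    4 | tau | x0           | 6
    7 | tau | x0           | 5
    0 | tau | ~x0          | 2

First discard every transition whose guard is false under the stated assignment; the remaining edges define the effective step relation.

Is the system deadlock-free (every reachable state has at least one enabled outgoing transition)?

R = {0,1,2,3,4,6,7}
  0: b→6  tau→2  tau→4  [3 out]
  1: ∅  [no exit]
  2: tau→1  tau→2  [2 out]
  3: a→2  b→3  [2 out]
  4: a→3  a→4  [2 out]
  6: tau→7  [1 out]
  7: ∅  [no exit]
trace reaching 1: tau·tau

Answer: DEADLOCK at state 1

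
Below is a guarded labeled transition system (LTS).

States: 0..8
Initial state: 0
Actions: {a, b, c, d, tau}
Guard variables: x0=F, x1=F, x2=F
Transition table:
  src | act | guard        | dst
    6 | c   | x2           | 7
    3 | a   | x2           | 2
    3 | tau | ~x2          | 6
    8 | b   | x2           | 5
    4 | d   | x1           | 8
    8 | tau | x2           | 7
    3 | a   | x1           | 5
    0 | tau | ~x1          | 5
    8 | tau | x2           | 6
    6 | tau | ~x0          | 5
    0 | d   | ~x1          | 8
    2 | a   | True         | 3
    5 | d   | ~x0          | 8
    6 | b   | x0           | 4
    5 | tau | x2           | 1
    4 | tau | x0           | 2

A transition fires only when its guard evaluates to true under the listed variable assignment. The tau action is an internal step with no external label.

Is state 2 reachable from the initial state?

Answer: UNREACHABLE

Working:
Guard filter leaves 6 enabled edge(s).
Layer 0: {0}
Layer 1: {5,8}  cumulative {0,5,8}
Reachable = {0,5,8}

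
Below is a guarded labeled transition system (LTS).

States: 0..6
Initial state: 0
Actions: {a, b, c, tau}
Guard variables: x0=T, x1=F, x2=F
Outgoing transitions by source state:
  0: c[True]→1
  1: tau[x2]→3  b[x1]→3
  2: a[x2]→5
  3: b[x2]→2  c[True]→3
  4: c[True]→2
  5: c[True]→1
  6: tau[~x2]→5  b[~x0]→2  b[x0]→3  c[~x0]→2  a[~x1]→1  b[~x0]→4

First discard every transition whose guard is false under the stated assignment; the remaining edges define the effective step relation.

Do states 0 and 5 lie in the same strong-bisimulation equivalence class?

Refine partition for ~:
  P[0] = {{0,1,2,3,4,5,6}}
  P[1] = {{0,3,4,5},{1,2},{6}}
  P[2] = {{0,4,5},{1,2},{3},{6}}
stable after 3 split(s): 4 block(s)
class of 0: {0,4,5}; class of 5: {0,4,5}

Answer: BISIMILAR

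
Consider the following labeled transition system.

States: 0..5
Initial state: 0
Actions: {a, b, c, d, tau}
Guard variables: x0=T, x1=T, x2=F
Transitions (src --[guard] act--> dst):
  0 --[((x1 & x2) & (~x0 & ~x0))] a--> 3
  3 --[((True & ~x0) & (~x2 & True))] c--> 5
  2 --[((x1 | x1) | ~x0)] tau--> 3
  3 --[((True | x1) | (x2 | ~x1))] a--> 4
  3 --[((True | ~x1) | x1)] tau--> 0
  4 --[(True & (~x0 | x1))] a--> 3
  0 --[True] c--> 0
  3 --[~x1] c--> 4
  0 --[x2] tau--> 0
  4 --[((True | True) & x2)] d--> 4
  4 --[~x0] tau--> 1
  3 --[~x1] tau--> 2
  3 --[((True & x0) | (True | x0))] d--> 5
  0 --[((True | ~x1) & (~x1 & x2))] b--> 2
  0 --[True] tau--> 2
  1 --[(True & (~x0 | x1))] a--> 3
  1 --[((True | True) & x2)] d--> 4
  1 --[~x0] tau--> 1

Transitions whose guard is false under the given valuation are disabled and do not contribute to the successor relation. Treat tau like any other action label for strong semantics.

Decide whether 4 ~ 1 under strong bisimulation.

Refine partition for ~:
  round 0: {{0,1,2,3,4,5}}
  round 1: {{0},{1,4},{2},{3},{5}}
5 equivalence class(es) (converged in 2)
[4]={1,4}  [1]={1,4}

Answer: BISIMILAR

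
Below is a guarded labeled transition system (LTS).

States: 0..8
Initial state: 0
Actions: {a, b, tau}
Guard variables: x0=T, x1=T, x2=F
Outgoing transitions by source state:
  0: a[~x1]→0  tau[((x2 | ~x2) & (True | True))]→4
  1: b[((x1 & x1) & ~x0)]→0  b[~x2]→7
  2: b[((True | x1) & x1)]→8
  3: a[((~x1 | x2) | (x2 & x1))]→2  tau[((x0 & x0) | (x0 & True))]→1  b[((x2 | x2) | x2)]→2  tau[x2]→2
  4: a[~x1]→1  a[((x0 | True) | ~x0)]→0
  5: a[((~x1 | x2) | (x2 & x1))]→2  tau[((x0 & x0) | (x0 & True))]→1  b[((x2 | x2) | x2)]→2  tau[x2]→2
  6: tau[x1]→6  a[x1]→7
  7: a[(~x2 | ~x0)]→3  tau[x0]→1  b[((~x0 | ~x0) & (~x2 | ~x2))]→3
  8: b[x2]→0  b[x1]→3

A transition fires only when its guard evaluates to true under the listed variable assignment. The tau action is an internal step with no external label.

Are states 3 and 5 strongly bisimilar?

Bisimulation quotient by refinement:
  π0 = {{0,1,2,3,4,5,6,7,8}}
  π1 = {{0,3,5},{1,2,8},{4},{6,7}}
  π2 = {{0},{1},{2},{3,5},{4},{6},{7},{8}}
stable after 3 split(s): 8 block(s)
class of 3: {3,5}; class of 5: {3,5}

Answer: BISIMILAR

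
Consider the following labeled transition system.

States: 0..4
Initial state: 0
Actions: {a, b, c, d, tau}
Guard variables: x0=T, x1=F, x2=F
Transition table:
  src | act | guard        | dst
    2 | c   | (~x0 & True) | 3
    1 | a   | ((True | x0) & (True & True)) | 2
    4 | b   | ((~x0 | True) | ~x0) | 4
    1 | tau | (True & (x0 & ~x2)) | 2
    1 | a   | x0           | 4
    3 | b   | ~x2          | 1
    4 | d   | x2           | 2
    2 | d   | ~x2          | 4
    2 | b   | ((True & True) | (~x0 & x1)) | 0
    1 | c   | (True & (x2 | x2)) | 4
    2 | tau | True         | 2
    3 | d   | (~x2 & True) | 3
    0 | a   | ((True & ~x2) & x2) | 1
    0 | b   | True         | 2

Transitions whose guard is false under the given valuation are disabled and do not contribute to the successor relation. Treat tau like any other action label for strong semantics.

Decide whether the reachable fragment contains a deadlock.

R = {0,2,4}
  0: b→2  [deg 1]
  2: b→0  d→4  tau→2  [deg 3]
  4: b→4  [deg 1]

Answer: DEADLOCK-FREE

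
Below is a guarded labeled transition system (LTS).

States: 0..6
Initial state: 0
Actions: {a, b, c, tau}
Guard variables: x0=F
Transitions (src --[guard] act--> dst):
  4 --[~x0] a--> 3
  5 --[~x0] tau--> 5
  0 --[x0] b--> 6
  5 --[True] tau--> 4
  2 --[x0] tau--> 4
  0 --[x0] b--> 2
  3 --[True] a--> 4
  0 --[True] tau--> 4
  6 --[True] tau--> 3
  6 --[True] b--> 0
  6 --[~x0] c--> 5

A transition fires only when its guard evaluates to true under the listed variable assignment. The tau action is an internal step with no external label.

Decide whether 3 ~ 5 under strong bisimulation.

Answer: NOT BISIMILAR

Working:
Compute ~ classes (split until stable):
  P[0] = {{0,1,2,3,4,5,6}}
  P[1] = {{0,5},{1,2},{3,4},{6}}
  P[2] = {{0},{1,2},{3,4},{5},{6}}
Fixed point at round 3; 5 class(es).
class of 3: {3,4}; class of 5: {5}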